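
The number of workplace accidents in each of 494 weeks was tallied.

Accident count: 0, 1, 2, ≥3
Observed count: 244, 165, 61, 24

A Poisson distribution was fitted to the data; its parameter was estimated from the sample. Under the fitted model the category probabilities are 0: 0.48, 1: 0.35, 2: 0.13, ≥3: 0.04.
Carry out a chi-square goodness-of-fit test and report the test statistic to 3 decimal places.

Expected counts E_i = n·p_i: 494×0.48 = 237.12, 494×0.35 = 172.9, 494×0.13 = 64.22, 494×0.04 = 19.76.
0: (244 − 237.12)²/237.12 = 47.3344/237.12 = 0.1996
1: (165 − 172.9)²/172.9 = 62.41/172.9 = 0.3610
2: (61 − 64.22)²/64.22 = 10.3684/64.22 = 0.1615
≥3: (24 − 19.76)²/19.76 = 17.9776/19.76 = 0.9098
Sum = 1.632

1.632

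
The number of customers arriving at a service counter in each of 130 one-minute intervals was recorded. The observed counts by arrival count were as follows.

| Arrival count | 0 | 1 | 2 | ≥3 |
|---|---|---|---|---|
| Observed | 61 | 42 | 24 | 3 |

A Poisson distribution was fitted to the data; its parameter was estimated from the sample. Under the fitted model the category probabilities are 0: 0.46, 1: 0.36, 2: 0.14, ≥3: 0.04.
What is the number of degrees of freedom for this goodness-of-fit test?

2

There are k = 4 categories and 1 parameter estimated from the data, so df = 4 − 1 − 1 = 2.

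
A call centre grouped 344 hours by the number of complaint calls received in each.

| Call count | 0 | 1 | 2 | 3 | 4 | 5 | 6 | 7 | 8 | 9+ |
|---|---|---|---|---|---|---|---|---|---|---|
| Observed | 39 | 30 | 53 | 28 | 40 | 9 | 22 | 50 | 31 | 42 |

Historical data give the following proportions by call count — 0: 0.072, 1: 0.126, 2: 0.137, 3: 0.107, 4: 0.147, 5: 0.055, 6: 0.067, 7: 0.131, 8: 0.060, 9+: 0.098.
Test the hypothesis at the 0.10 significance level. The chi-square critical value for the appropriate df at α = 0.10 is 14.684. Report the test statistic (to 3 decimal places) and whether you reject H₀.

30.361; reject

Expected counts E_i = n·p_i: 344×0.072 = 24.768, 344×0.126 = 43.344, 344×0.137 = 47.128, 344×0.107 = 36.808, 344×0.147 = 50.568, 344×0.055 = 18.92, 344×0.067 = 23.048, 344×0.131 = 45.064, 344×0.060 = 20.64, 344×0.098 = 33.712.
χ² = (39−24.768)²/24.768 + (30−43.344)²/43.344 + (53−47.128)²/47.128 + (28−36.808)²/36.808 + (40−50.568)²/50.568 + (9−18.92)²/18.92 + (22−23.048)²/23.048 + (50−45.064)²/45.064 + (31−20.64)²/20.64 + (42−33.712)²/33.712
   = 8.1779 + 4.1081 + 0.7316 + 2.1077 + 2.2086 + 5.2012 + 0.0477 + 0.5407 + 5.2001 + 2.0376
Sum = 30.361
df = 9. Since 30.361 > 14.684, we reject H₀.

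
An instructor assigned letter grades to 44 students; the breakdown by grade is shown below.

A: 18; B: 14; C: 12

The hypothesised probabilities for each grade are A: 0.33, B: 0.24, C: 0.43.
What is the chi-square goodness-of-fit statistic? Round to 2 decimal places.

4.49

Expected counts E_i = n·p_i: 44×0.33 = 14.52, 44×0.24 = 10.56, 44×0.43 = 18.92.
χ² = (18−14.52)²/14.52 + (14−10.56)²/10.56 + (12−18.92)²/18.92
   = 0.834 + 1.121 + 2.531
Sum = 4.49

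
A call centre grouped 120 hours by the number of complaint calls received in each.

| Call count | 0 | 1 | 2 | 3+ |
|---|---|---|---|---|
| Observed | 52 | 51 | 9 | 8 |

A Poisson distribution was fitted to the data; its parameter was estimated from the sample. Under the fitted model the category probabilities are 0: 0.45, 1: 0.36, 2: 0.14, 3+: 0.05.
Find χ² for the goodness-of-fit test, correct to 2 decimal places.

5.77

Expected counts E_i = n·p_i: 120×0.45 = 54, 120×0.36 = 43.2, 120×0.14 = 16.8, 120×0.05 = 6.
cat         O        E   (O−E)²/E
0          52       54      0.074
1          51     43.2      1.408
2           9     16.8      3.621
3+          8        6      0.667
Sum = 5.77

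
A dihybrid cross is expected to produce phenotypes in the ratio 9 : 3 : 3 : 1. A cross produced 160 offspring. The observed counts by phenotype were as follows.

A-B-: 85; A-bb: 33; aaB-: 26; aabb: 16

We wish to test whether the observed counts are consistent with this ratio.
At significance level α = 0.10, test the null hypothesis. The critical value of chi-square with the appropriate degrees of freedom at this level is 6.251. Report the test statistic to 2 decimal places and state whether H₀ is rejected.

4.71; do not reject

Ratio total = 16. Expected counts: 160×9/16 = 90, 160×3/16 = 30, 160×3/16 = 30, 160×1/16 = 10.
A-B-: (85 − 90)²/90 = 25/90 = 0.278
A-bb: (33 − 30)²/30 = 9/30 = 0.300
aaB-: (26 − 30)²/30 = 16/30 = 0.533
aabb: (16 − 10)²/10 = 36/10 = 3.600
Sum = 4.71
df = 3. Since 4.71 < 6.251, we do not reject H₀.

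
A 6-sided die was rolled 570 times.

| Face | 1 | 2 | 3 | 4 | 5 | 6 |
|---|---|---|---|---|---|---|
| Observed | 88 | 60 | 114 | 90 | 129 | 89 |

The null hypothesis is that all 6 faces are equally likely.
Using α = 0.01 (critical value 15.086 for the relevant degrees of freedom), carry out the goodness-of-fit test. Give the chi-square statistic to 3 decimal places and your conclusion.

Expected count for each of the 6 categories: 570/6 = 95.
1: (88 − 95)²/95 = 49/95 = 0.5158
2: (60 − 95)²/95 = 1225/95 = 12.8947
3: (114 − 95)²/95 = 361/95 = 3.8000
4: (90 − 95)²/95 = 25/95 = 0.2632
5: (129 − 95)²/95 = 1156/95 = 12.1684
6: (89 − 95)²/95 = 36/95 = 0.3789
Sum = 30.021
df = 5. Since 30.021 > 15.086, we reject H₀.

30.021; reject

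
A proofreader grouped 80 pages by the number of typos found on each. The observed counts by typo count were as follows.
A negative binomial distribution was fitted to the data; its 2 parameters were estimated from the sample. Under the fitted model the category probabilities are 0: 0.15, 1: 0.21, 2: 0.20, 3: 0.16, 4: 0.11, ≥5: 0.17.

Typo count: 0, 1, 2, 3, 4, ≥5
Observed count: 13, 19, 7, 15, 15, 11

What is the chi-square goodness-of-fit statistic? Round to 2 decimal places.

Expected counts E_i = n·p_i: 80×0.15 = 12, 80×0.21 = 16.8, 80×0.20 = 16, 80×0.16 = 12.8, 80×0.11 = 8.8, 80×0.17 = 13.6.
χ² = (13−12)²/12 + (19−16.8)²/16.8 + (7−16)²/16 + (15−12.8)²/12.8 + (15−8.8)²/8.8 + (11−13.6)²/13.6
   = 0.083 + 0.288 + 5.063 + 0.378 + 4.368 + 0.497
Sum = 10.68

10.68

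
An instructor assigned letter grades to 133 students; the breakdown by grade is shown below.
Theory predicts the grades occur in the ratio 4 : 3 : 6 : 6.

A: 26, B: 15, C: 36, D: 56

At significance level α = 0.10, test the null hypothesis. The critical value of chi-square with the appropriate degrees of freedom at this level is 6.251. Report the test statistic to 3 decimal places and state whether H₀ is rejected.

Ratio total = 19. Expected counts: 133×4/19 = 28, 133×3/19 = 21, 133×6/19 = 42, 133×6/19 = 42.
A: (26 − 28)²/28 = 4/28 = 0.1429
B: (15 − 21)²/21 = 36/21 = 1.7143
C: (36 − 42)²/42 = 36/42 = 0.8571
D: (56 − 42)²/42 = 196/42 = 4.6667
Sum = 7.381
df = 3. Since 7.381 > 6.251, we reject H₀.

7.381; reject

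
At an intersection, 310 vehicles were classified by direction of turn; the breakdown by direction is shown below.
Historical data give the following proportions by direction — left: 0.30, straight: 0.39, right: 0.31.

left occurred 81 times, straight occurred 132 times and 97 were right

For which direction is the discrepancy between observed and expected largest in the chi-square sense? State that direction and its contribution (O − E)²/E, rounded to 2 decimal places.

Expected counts E_i = n·p_i: 310×0.30 = 93, 310×0.39 = 120.9, 310×0.31 = 96.1.
χ² = (81−93)²/93 + (132−120.9)²/120.9 + (97−96.1)²/96.1
   = 1.548 + 1.019 + 0.008
The largest term is for left: 1.55.

left, 1.55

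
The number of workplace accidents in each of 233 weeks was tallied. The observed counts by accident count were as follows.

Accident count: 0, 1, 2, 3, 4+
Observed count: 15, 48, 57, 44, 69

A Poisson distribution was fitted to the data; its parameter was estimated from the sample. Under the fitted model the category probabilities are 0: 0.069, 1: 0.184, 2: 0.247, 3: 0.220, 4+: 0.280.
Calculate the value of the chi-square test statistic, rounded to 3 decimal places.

Expected counts E_i = n·p_i: 233×0.069 = 16.077, 233×0.184 = 42.872, 233×0.247 = 57.551, 233×0.220 = 51.26, 233×0.280 = 65.24.
χ² = (15−16.077)²/16.077 + (48−42.872)²/42.872 + (57−57.551)²/57.551 + (44−51.26)²/51.26 + (69−65.24)²/65.24
   = 0.0721 + 0.6134 + 0.0053 + 1.0282 + 0.2167
Sum = 1.936

1.936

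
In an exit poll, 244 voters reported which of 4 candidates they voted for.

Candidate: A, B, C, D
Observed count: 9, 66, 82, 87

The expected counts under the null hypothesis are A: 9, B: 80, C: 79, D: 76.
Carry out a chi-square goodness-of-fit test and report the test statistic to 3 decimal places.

cat         O        E   (O−E)²/E
A           9        9     0.0000
B          66       80     2.4500
C          82       79     0.1139
D          87       76     1.5921
Sum = 4.156

4.156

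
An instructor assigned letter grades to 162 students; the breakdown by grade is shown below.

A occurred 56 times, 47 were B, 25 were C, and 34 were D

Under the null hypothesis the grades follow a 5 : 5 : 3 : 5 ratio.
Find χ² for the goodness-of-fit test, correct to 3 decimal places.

Ratio total = 18. Expected counts: 162×5/18 = 45, 162×5/18 = 45, 162×3/18 = 27, 162×5/18 = 45.
cat         O        E   (O−E)²/E
A          56       45     2.6889
B          47       45     0.0889
C          25       27     0.1481
D          34       45     2.6889
Sum = 5.615

5.615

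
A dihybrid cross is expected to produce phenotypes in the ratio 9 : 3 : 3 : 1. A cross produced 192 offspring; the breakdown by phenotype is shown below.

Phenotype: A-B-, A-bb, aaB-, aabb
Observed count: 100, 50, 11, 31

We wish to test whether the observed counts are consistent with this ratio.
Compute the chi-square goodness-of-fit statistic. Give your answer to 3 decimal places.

Ratio total = 16. Expected counts: 192×9/16 = 108, 192×3/16 = 36, 192×3/16 = 36, 192×1/16 = 12.
χ² = (100−108)²/108 + (50−36)²/36 + (11−36)²/36 + (31−12)²/12
   = 0.5926 + 5.4444 + 17.3611 + 30.0833
Sum = 53.481

53.481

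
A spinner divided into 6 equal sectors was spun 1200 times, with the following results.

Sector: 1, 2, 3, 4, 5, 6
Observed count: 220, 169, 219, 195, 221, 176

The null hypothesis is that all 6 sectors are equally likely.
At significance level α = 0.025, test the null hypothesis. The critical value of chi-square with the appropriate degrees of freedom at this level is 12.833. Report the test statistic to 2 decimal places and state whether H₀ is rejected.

Expected count for each of the 6 categories: 1200/6 = 200.
χ² = (220−200)²/200 + (169−200)²/200 + (219−200)²/200 + (195−200)²/200 + (221−200)²/200 + (176−200)²/200
   = 2.000 + 4.805 + 1.805 + 0.125 + 2.205 + 2.880
Sum = 13.82
df = 5. Since 13.82 > 12.833, we reject H₀.

13.82; reject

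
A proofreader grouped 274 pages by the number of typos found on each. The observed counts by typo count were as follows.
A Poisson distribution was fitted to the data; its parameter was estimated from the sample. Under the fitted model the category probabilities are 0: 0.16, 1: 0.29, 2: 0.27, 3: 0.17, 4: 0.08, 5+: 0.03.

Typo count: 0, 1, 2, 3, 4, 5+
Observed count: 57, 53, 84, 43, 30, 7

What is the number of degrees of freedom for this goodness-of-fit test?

4

There are k = 6 categories and 1 parameter estimated from the data, so df = 6 − 1 − 1 = 4.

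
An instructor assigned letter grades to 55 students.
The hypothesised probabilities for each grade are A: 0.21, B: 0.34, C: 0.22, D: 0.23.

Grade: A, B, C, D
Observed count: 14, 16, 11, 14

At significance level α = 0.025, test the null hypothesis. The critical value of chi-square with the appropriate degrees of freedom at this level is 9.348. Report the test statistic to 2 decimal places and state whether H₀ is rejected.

Expected counts E_i = n·p_i: 55×0.21 = 11.55, 55×0.34 = 18.7, 55×0.22 = 12.1, 55×0.23 = 12.65.
cat         O        E   (O−E)²/E
A          14    11.55      0.520
B          16     18.7      0.390
C          11     12.1      0.100
D          14    12.65      0.144
Sum = 1.15
df = 3. Since 1.15 < 9.348, we do not reject H₀.

1.15; do not reject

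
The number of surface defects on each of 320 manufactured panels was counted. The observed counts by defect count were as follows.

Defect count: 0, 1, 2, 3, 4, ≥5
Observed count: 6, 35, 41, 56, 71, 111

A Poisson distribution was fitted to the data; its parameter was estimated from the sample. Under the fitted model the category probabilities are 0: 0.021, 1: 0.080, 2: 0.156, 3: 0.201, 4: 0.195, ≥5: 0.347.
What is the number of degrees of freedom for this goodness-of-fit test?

There are k = 6 categories and 1 parameter estimated from the data, so df = 6 − 1 − 1 = 4.

4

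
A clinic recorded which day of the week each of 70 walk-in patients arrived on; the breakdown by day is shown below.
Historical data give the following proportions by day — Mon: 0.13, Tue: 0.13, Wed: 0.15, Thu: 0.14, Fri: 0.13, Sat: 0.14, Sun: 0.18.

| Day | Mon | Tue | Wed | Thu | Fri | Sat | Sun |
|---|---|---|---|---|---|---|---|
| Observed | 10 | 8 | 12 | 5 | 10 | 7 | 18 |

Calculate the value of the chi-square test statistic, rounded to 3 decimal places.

5.991

Expected counts E_i = n·p_i: 70×0.13 = 9.1, 70×0.13 = 9.1, 70×0.15 = 10.5, 70×0.14 = 9.8, 70×0.13 = 9.1, 70×0.14 = 9.8, 70×0.18 = 12.6.
χ² = (10−9.1)²/9.1 + (8−9.1)²/9.1 + (12−10.5)²/10.5 + (5−9.8)²/9.8 + (10−9.1)²/9.1 + (7−9.8)²/9.8 + (18−12.6)²/12.6
   = 0.0890 + 0.1330 + 0.2143 + 2.3510 + 0.0890 + 0.8000 + 2.3143
Sum = 5.991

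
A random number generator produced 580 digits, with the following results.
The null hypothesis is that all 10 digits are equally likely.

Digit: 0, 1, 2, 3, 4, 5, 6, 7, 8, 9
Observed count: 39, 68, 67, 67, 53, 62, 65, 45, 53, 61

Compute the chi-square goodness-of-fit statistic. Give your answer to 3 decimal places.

15.793

Expected count for each of the 10 categories: 580/10 = 58.
χ² = (39−58)²/58 + (68−58)²/58 + (67−58)²/58 + (67−58)²/58 + (53−58)²/58 + (62−58)²/58 + (65−58)²/58 + (45−58)²/58 + (53−58)²/58 + (61−58)²/58
   = 6.2241 + 1.7241 + 1.3966 + 1.3966 + 0.4310 + 0.2759 + 0.8448 + 2.9138 + 0.4310 + 0.1552
Sum = 15.793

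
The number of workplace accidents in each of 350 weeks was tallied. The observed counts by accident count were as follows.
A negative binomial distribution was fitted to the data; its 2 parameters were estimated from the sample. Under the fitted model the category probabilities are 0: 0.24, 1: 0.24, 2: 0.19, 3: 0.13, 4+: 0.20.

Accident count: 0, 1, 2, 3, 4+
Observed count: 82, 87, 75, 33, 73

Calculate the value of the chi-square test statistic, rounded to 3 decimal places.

Expected counts E_i = n·p_i: 350×0.24 = 84, 350×0.24 = 84, 350×0.19 = 66.5, 350×0.13 = 45.5, 350×0.20 = 70.
cat         O        E   (O−E)²/E
0          82       84     0.0476
1          87       84     0.1071
2          75     66.5     1.0865
3          33     45.5     3.4341
4+         73       70     0.1286
Sum = 4.804

4.804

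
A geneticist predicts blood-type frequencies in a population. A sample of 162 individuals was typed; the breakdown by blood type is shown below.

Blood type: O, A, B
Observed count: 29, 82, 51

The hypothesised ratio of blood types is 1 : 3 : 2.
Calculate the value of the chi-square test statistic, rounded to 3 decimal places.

Ratio total = 6. Expected counts: 162×1/6 = 27, 162×3/6 = 81, 162×2/6 = 54.
χ² = (29−27)²/27 + (82−81)²/81 + (51−54)²/54
   = 0.1481 + 0.0123 + 0.1667
Sum = 0.327

0.327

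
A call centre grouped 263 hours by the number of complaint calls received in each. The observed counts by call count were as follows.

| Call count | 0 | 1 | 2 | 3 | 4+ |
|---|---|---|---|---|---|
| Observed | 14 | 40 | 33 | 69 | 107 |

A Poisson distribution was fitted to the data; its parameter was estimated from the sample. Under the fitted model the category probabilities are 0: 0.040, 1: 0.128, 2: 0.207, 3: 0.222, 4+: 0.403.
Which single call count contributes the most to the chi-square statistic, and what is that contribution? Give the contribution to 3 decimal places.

Expected counts E_i = n·p_i: 263×0.040 = 10.52, 263×0.128 = 33.664, 263×0.207 = 54.441, 263×0.222 = 58.386, 263×0.403 = 105.989.
cat         O        E   (O−E)²/E
0          14    10.52     1.1512
1          40   33.664     1.1925
2          33   54.441     8.4443
3          69   58.386     1.9295
4+        107  105.989     0.0096
The largest term is for 2: 8.444.

2, 8.444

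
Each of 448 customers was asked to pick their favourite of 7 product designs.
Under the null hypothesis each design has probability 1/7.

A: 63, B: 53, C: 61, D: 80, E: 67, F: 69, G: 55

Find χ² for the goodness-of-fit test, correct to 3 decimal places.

Expected count for each of the 7 categories: 448/7 = 64.
cat         O        E   (O−E)²/E
A          63       64     0.0156
B          53       64     1.8906
C          61       64     0.1406
D          80       64     4.0000
E          67       64     0.1406
F          69       64     0.3906
G          55       64     1.2656
Sum = 7.844

7.844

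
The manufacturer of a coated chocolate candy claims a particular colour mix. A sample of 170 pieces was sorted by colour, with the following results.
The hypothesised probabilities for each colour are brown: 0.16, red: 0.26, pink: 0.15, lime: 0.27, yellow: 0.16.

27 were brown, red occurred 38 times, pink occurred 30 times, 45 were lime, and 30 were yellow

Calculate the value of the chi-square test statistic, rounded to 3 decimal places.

Expected counts E_i = n·p_i: 170×0.16 = 27.2, 170×0.26 = 44.2, 170×0.15 = 25.5, 170×0.27 = 45.9, 170×0.16 = 27.2.
cat         O        E   (O−E)²/E
brown      27     27.2     0.0015
red        38     44.2     0.8697
pink       30     25.5     0.7941
lime       45     45.9     0.0176
yellow     30     27.2     0.2882
Sum = 1.971

1.971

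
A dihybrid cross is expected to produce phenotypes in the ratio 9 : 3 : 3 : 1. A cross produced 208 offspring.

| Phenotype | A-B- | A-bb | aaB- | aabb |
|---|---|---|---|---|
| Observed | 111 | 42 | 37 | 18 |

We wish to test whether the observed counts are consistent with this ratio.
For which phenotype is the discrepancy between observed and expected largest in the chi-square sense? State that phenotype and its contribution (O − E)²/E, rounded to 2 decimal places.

Ratio total = 16. Expected counts: 208×9/16 = 117, 208×3/16 = 39, 208×3/16 = 39, 208×1/16 = 13.
cat         O        E   (O−E)²/E
A-B-      111      117      0.308
A-bb       42       39      0.231
aaB-       37       39      0.103
aabb       18       13      1.923
The largest term is for aabb: 1.92.

aabb, 1.92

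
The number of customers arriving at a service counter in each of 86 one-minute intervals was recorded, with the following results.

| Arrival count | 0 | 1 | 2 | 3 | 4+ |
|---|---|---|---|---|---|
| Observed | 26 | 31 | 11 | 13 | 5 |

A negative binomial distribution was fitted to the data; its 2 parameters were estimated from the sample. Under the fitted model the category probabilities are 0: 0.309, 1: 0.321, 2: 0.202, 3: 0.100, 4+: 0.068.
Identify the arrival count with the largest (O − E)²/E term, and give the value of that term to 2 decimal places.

2, 2.34

Expected counts E_i = n·p_i: 86×0.309 = 26.574, 86×0.321 = 27.606, 86×0.202 = 17.372, 86×0.100 = 8.6, 86×0.068 = 5.848.
0: (26 − 26.574)²/26.574 = 0.329476/26.574 = 0.012
1: (31 − 27.606)²/27.606 = 11.519236/27.606 = 0.417
2: (11 − 17.372)²/17.372 = 40.602384/17.372 = 2.337
3: (13 − 8.6)²/8.6 = 19.36/8.6 = 2.251
4+: (5 − 5.848)²/5.848 = 0.719104/5.848 = 0.123
The largest term is for 2: 2.34.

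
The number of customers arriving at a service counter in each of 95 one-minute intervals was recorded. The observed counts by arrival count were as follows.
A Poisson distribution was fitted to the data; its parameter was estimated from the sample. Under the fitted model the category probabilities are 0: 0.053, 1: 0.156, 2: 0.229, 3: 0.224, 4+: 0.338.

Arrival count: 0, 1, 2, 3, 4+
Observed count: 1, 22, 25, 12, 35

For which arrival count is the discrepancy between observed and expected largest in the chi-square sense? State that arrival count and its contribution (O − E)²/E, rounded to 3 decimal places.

Expected counts E_i = n·p_i: 95×0.053 = 5.035, 95×0.156 = 14.82, 95×0.229 = 21.755, 95×0.224 = 21.28, 95×0.338 = 32.11.
0: (1 − 5.035)²/5.035 = 16.281225/5.035 = 3.2336
1: (22 − 14.82)²/14.82 = 51.5524/14.82 = 3.4786
2: (25 − 21.755)²/21.755 = 10.530025/21.755 = 0.4840
3: (12 − 21.28)²/21.28 = 86.1184/21.28 = 4.0469
4+: (35 − 32.11)²/32.11 = 8.3521/32.11 = 0.2601
The largest term is for 3: 4.047.

3, 4.047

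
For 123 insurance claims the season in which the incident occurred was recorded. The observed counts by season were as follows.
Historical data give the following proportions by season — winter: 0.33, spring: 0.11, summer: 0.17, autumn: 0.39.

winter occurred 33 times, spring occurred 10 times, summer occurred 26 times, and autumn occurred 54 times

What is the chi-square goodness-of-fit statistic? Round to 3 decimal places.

4.337

Expected counts E_i = n·p_i: 123×0.33 = 40.59, 123×0.11 = 13.53, 123×0.17 = 20.91, 123×0.39 = 47.97.
χ² = (33−40.59)²/40.59 + (10−13.53)²/13.53 + (26−20.91)²/20.91 + (54−47.97)²/47.97
   = 1.4193 + 0.9210 + 1.2390 + 0.7580
Sum = 4.337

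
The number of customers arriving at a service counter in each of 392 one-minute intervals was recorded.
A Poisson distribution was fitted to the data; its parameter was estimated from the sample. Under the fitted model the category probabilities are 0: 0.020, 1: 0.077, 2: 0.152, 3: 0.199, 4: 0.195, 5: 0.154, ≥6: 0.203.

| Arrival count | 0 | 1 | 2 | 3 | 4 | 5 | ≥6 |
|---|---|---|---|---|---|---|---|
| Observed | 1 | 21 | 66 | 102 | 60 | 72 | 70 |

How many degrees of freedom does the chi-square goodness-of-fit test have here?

There are k = 7 categories and 1 parameter estimated from the data, so df = 7 − 1 − 1 = 5.

5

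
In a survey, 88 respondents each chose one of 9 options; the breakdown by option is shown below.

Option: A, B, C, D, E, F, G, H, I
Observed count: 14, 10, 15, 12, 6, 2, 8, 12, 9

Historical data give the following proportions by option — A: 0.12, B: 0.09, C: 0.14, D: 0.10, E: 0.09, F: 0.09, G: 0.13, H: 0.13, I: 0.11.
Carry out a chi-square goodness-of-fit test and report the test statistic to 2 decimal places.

Expected counts E_i = n·p_i: 88×0.12 = 10.56, 88×0.09 = 7.92, 88×0.14 = 12.32, 88×0.10 = 8.8, 88×0.09 = 7.92, 88×0.09 = 7.92, 88×0.13 = 11.44, 88×0.13 = 11.44, 88×0.11 = 9.68.
χ² = (14−10.56)²/10.56 + (10−7.92)²/7.92 + (15−12.32)²/12.32 + (12−8.8)²/8.8 + (6−7.92)²/7.92 + (2−7.92)²/7.92 + (8−11.44)²/11.44 + (12−11.44)²/11.44 + (9−9.68)²/9.68
   = 1.121 + 0.546 + 0.583 + 1.164 + 0.465 + 4.425 + 1.034 + 0.027 + 0.048
Sum = 9.41

9.41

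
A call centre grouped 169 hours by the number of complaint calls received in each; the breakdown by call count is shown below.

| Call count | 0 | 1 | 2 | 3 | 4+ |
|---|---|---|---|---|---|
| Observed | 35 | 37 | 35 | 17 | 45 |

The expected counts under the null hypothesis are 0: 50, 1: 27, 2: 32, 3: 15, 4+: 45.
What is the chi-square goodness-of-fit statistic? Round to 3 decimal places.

cat         O        E   (O−E)²/E
0          35       50     4.5000
1          37       27     3.7037
2          35       32     0.2813
3          17       15     0.2667
4+         45       45     0.0000
Sum = 8.752

8.752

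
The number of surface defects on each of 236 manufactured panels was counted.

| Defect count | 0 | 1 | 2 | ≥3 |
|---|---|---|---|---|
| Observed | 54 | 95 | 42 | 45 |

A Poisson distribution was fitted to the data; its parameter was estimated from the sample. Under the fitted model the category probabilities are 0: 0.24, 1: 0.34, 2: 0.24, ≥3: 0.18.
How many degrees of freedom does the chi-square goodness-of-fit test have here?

There are k = 4 categories and 1 parameter estimated from the data, so df = 4 − 1 − 1 = 2.

2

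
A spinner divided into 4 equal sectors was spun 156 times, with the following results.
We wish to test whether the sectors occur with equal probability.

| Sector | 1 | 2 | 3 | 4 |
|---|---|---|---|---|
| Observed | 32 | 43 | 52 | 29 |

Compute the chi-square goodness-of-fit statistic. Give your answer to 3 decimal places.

8.564

Expected count for each of the 4 categories: 156/4 = 39.
cat         O        E   (O−E)²/E
1          32       39     1.2564
2          43       39     0.4103
3          52       39     4.3333
4          29       39     2.5641
Sum = 8.564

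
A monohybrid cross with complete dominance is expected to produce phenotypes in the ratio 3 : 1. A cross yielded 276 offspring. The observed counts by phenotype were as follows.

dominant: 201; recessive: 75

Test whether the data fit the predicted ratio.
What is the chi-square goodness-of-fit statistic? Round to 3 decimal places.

Ratio total = 4. Expected counts: 276×3/4 = 207, 276×1/4 = 69.
cat            O        E   (O−E)²/E
dominant     201      207     0.1739
recessive     75       69     0.5217
Sum = 0.696

0.696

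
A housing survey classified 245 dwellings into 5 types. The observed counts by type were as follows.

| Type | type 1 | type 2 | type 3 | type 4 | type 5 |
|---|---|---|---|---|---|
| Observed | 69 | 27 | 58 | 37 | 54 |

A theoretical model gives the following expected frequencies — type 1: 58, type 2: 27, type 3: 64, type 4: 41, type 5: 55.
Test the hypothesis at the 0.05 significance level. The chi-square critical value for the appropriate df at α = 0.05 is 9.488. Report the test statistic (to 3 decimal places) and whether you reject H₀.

3.057; do not reject

cat         O        E   (O−E)²/E
type 1     69       58     2.0862
type 2     27       27     0.0000
type 3     58       64     0.5625
type 4     37       41     0.3902
type 5     54       55     0.0182
Sum = 3.057
df = 4. Since 3.057 < 9.488, we do not reject H₀.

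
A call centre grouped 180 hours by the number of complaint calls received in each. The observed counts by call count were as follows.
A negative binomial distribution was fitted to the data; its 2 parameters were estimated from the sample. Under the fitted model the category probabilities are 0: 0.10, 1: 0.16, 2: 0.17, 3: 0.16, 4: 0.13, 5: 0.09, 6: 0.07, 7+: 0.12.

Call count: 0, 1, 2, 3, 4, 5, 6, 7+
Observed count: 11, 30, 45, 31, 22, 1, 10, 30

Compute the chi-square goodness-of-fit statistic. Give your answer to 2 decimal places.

Expected counts E_i = n·p_i: 180×0.10 = 18, 180×0.16 = 28.8, 180×0.17 = 30.6, 180×0.16 = 28.8, 180×0.13 = 23.4, 180×0.09 = 16.2, 180×0.07 = 12.6, 180×0.12 = 21.6.
0: (11 − 18)²/18 = 49/18 = 2.722
1: (30 − 28.8)²/28.8 = 1.44/28.8 = 0.050
2: (45 − 30.6)²/30.6 = 207.36/30.6 = 6.776
3: (31 − 28.8)²/28.8 = 4.84/28.8 = 0.168
4: (22 − 23.4)²/23.4 = 1.96/23.4 = 0.084
5: (1 − 16.2)²/16.2 = 231.04/16.2 = 14.262
6: (10 − 12.6)²/12.6 = 6.76/12.6 = 0.537
7+: (30 − 21.6)²/21.6 = 70.56/21.6 = 3.267
Sum = 27.87

27.87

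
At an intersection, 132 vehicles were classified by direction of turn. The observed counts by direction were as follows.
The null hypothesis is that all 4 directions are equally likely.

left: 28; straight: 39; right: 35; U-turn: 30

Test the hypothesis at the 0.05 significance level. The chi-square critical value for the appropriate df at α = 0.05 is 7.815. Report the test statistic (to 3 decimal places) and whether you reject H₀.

Under H₀ each category has probability 1/4, so each expected count is 132/4 = 33.
left: (28 − 33)²/33 = 25/33 = 0.7576
straight: (39 − 33)²/33 = 36/33 = 1.0909
right: (35 − 33)²/33 = 4/33 = 0.1212
U-turn: (30 − 33)²/33 = 9/33 = 0.2727
Sum = 2.242
df = 3. Since 2.242 < 7.815, we do not reject H₀.

2.242; do not reject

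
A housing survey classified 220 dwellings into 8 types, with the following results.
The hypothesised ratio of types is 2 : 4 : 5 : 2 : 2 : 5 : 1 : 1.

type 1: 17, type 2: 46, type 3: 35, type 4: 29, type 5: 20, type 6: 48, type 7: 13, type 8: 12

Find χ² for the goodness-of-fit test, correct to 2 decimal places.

Ratio total = 22. Expected counts: 220×2/22 = 20, 220×4/22 = 40, 220×5/22 = 50, 220×2/22 = 20, 220×2/22 = 20, 220×5/22 = 50, 220×1/22 = 10, 220×1/22 = 10.
cat         O        E   (O−E)²/E
type 1     17       20      0.450
type 2     46       40      0.900
type 3     35       50      4.500
type 4     29       20      4.050
type 5     20       20      0.000
type 6     48       50      0.080
type 7     13       10      0.900
type 8     12       10      0.400
Sum = 11.28

11.28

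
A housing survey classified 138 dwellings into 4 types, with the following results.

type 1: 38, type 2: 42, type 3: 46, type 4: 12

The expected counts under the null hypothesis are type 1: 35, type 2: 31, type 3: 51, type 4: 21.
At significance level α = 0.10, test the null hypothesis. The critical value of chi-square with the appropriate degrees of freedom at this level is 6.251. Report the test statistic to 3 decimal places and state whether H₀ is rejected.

cat         O        E   (O−E)²/E
type 1     38       35     0.2571
type 2     42       31     3.9032
type 3     46       51     0.4902
type 4     12       21     3.8571
Sum = 8.508
df = 3. Since 8.508 > 6.251, we reject H₀.

8.508; reject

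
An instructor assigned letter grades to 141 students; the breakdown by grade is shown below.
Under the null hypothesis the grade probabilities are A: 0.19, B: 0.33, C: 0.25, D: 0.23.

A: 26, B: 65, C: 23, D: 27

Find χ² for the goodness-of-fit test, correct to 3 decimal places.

Expected counts E_i = n·p_i: 141×0.19 = 26.79, 141×0.33 = 46.53, 141×0.25 = 35.25, 141×0.23 = 32.43.
cat         O        E   (O−E)²/E
A          26    26.79     0.0233
B          65    46.53     7.3316
C          23    35.25     4.2571
D          27    32.43     0.9092
Sum = 12.521

12.521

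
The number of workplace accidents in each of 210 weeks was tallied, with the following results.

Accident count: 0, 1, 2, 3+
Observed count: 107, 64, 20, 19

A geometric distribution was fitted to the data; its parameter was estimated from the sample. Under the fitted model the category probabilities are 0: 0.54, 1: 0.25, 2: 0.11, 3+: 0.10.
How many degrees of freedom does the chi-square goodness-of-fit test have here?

2

There are k = 4 categories and 1 parameter estimated from the data, so df = 4 − 1 − 1 = 2.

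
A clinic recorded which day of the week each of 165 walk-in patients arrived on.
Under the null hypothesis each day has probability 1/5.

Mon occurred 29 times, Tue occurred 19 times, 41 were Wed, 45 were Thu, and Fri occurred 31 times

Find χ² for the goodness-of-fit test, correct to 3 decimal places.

12.848

Expected count for each of the 5 categories: 165/5 = 33.
cat         O        E   (O−E)²/E
Mon        29       33     0.4848
Tue        19       33     5.9394
Wed        41       33     1.9394
Thu        45       33     4.3636
Fri        31       33     0.1212
Sum = 12.848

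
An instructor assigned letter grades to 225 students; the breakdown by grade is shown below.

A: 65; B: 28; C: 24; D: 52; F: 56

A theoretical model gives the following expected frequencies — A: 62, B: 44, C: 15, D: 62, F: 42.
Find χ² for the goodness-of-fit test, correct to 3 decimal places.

17.643

A: (65 − 62)²/62 = 9/62 = 0.1452
B: (28 − 44)²/44 = 256/44 = 5.8182
C: (24 − 15)²/15 = 81/15 = 5.4000
D: (52 − 62)²/62 = 100/62 = 1.6129
F: (56 − 42)²/42 = 196/42 = 4.6667
Sum = 17.643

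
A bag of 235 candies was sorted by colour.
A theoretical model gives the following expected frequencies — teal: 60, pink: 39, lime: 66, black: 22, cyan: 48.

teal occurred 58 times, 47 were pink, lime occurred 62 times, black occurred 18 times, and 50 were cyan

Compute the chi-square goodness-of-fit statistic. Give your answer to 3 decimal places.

2.761

cat         O        E   (O−E)²/E
teal       58       60     0.0667
pink       47       39     1.6410
lime       62       66     0.2424
black      18       22     0.7273
cyan       50       48     0.0833
Sum = 2.761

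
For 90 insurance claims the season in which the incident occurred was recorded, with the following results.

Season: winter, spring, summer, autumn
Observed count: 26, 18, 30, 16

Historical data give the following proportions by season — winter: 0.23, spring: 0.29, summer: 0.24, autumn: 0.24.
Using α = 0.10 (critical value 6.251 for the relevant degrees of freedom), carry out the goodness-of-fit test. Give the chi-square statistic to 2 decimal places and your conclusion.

8.59; reject

Expected counts E_i = n·p_i: 90×0.23 = 20.7, 90×0.29 = 26.1, 90×0.24 = 21.6, 90×0.24 = 21.6.
winter: (26 − 20.7)²/20.7 = 28.09/20.7 = 1.357
spring: (18 − 26.1)²/26.1 = 65.61/26.1 = 2.514
summer: (30 − 21.6)²/21.6 = 70.56/21.6 = 3.267
autumn: (16 − 21.6)²/21.6 = 31.36/21.6 = 1.452
Sum = 8.59
df = 3. Since 8.59 > 6.251, we reject H₀.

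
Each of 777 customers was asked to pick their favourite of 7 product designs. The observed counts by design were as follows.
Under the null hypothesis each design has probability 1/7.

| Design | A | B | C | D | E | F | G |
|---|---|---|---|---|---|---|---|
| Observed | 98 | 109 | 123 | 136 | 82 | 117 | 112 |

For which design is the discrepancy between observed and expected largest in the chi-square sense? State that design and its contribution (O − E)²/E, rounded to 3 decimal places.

Expected count for each of the 7 categories: 777/7 = 111.
cat         O        E   (O−E)²/E
A          98      111     1.5225
B         109      111     0.0360
C         123      111     1.2973
D         136      111     5.6306
E          82      111     7.5766
F         117      111     0.3243
G         112      111     0.0090
The largest term is for E: 7.577.

E, 7.577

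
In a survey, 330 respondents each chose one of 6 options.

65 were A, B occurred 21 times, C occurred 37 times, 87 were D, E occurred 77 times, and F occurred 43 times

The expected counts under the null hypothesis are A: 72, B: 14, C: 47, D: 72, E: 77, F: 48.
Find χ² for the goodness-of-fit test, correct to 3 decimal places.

χ² = (65−72)²/72 + (21−14)²/14 + (37−47)²/47 + (87−72)²/72 + (77−77)²/77 + (43−48)²/48
   = 0.6806 + 3.5000 + 2.1277 + 3.1250 + 0.0000 + 0.5208
Sum = 9.954

9.954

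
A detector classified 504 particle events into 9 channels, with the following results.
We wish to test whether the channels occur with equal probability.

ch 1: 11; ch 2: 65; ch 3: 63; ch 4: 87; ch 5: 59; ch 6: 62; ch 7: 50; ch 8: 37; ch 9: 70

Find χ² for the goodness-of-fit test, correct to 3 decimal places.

67.036

Expected count for each of the 9 categories: 504/9 = 56.
χ² = (11−56)²/56 + (65−56)²/56 + (63−56)²/56 + (87−56)²/56 + (59−56)²/56 + (62−56)²/56 + (50−56)²/56 + (37−56)²/56 + (70−56)²/56
   = 36.1607 + 1.4464 + 0.8750 + 17.1607 + 0.1607 + 0.6429 + 0.6429 + 6.4464 + 3.5000
Sum = 67.036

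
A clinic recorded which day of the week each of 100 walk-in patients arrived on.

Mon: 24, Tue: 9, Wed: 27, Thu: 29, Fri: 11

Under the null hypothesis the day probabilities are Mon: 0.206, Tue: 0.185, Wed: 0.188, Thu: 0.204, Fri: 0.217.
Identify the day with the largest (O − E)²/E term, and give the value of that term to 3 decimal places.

Fri, 5.276

Expected counts E_i = n·p_i: 100×0.206 = 20.6, 100×0.185 = 18.5, 100×0.188 = 18.8, 100×0.204 = 20.4, 100×0.217 = 21.7.
χ² = (24−20.6)²/20.6 + (9−18.5)²/18.5 + (27−18.8)²/18.8 + (29−20.4)²/20.4 + (11−21.7)²/21.7
   = 0.5612 + 4.8784 + 3.5766 + 3.6255 + 5.2760
The largest term is for Fri: 5.276.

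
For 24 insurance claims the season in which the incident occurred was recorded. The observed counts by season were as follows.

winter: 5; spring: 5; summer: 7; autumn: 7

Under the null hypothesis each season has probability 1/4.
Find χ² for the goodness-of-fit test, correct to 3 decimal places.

0.667

Under H₀ each category has probability 1/4, so each expected count is 24/4 = 6.
cat         O        E   (O−E)²/E
winter      5        6     0.1667
spring      5        6     0.1667
summer      7        6     0.1667
autumn      7        6     0.1667
Sum = 0.667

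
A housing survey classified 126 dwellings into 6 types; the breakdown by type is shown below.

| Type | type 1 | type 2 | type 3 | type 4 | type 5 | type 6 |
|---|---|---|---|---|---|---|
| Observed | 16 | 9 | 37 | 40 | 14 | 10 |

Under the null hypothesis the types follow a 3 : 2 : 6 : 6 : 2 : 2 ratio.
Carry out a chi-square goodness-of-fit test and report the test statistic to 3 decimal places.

Ratio total = 21. Expected counts: 126×3/21 = 18, 126×2/21 = 12, 126×6/21 = 36, 126×6/21 = 36, 126×2/21 = 12, 126×2/21 = 12.
type 1: (16 − 18)²/18 = 4/18 = 0.2222
type 2: (9 − 12)²/12 = 9/12 = 0.7500
type 3: (37 − 36)²/36 = 1/36 = 0.0278
type 4: (40 − 36)²/36 = 16/36 = 0.4444
type 5: (14 − 12)²/12 = 4/12 = 0.3333
type 6: (10 − 12)²/12 = 4/12 = 0.3333
Sum = 2.111

2.111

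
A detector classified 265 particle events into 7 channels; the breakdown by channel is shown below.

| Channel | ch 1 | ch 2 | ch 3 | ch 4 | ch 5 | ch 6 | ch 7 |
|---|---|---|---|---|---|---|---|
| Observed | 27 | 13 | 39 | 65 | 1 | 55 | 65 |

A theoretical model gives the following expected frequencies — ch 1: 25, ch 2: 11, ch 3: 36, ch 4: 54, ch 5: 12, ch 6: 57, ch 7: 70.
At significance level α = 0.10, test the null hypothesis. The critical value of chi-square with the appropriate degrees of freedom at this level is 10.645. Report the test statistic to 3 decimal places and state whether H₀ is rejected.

ch 1: (27 − 25)²/25 = 4/25 = 0.1600
ch 2: (13 − 11)²/11 = 4/11 = 0.3636
ch 3: (39 − 36)²/36 = 9/36 = 0.2500
ch 4: (65 − 54)²/54 = 121/54 = 2.2407
ch 5: (1 − 12)²/12 = 121/12 = 10.0833
ch 6: (55 − 57)²/57 = 4/57 = 0.0702
ch 7: (65 − 70)²/70 = 25/70 = 0.3571
Sum = 13.525
df = 6. Since 13.525 > 10.645, we reject H₀.

13.525; reject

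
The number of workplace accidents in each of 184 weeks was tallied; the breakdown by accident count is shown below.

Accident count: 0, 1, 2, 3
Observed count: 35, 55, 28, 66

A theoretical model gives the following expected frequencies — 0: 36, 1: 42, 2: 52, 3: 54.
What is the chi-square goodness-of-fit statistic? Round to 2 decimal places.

cat         O        E   (O−E)²/E
0          35       36      0.028
1          55       42      4.024
2          28       52     11.077
3          66       54      2.667
Sum = 17.80

17.80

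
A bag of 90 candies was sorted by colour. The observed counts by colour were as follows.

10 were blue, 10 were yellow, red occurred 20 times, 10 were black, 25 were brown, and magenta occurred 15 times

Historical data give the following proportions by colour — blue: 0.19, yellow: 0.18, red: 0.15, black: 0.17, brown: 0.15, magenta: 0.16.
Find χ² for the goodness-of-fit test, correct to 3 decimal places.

Expected counts E_i = n·p_i: 90×0.19 = 17.1, 90×0.18 = 16.2, 90×0.15 = 13.5, 90×0.17 = 15.3, 90×0.15 = 13.5, 90×0.16 = 14.4.
cat          O        E   (O−E)²/E
blue        10     17.1     2.9480
yellow      10     16.2     2.3728
red         20     13.5     3.1296
black       10     15.3     1.8359
brown       25     13.5     9.7963
magenta     15     14.4     0.0250
Sum = 20.108

20.108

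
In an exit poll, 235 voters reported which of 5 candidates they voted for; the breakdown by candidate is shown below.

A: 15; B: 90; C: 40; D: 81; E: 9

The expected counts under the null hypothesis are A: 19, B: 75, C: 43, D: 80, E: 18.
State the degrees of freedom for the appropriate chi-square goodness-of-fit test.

4

There are k = 5 categories and no parameters were estimated from the data, so df = 5 − 1 = 4.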